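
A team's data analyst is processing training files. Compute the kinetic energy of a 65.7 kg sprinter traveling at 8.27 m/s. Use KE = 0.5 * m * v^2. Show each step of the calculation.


Velocity squared = 68.3929
KE = 0.5 * 65.7 * 68.3929 = 2246.71 J

2246.71 J


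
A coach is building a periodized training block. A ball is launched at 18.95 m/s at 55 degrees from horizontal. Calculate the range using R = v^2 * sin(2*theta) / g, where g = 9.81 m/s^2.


sin(2 * 55) = sin(110) = 0.939693
v^2 = 18.95^2 = 359.1025
R = 359.1025 * 0.939693 / 9.81
= 34.398 m

34.398 m


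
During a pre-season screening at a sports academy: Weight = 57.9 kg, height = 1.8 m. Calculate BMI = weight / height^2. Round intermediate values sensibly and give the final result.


height^2 = 1.8^2 = 3.24
BMI = 57.9 / 3.24 = 17.87 kg/m^2

17.87 kg/m^2


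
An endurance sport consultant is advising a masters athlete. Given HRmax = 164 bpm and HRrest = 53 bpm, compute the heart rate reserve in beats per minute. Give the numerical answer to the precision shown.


Heart rate reserve = maximum HR minus resting HR
HRR = 164 - 53 = 111 bpm

111 bpm


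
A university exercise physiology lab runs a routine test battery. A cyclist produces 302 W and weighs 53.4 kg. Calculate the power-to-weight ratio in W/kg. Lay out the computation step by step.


P/W = power / mass
= 302 / 53.4
= 5.655 W/kg

5.655 W/kg


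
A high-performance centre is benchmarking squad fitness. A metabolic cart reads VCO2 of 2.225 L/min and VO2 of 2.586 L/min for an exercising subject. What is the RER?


RER = VCO2 / VO2 = 2.225 / 2.586 = 0.8604

0.8604


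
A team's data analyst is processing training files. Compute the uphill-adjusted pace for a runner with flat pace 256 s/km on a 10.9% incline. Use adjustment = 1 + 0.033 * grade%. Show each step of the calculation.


Adjustment factor = 1 + 0.033 * 10.9 = 1.3597
Grade-adjusted pace = 256 * 1.3597 = 348.08 s/km

348.08 s/km


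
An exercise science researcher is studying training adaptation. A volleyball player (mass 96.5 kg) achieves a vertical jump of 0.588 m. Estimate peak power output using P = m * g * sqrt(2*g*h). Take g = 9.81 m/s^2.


2 * g * h = 2 * 9.81 * 0.588 = 11.53656
sqrt(11.53656) = 3.396551 m/s
P = 96.5 * 9.81 * 3.396551 = 3215.4 W

3215.4 W


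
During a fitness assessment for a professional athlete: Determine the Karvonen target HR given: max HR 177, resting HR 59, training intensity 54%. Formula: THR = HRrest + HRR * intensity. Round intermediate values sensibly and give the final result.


HRR = HRmax - HRrest = 177 - 59 = 118
THR = 59 + 118 * 0.54
= 122.72 bpm

122.72 bpm


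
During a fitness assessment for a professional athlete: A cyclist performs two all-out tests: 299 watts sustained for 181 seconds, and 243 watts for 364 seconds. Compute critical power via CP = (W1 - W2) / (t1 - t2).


W1 = P1 * t1 = 299 * 181 = 54119 J
W2 = P2 * t2 = 243 * 364 = 88452 J
CP = (54119 - 88452) / (181 - 364)
= 187.61 W

187.61 W


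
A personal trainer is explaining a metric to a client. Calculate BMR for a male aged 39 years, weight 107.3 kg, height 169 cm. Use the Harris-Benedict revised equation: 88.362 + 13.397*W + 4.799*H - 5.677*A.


Substituting values:
W term = 13.397 * 107.3 = 1437.4981
H term = 4.799 * 169 = 811.031
A term = 5.677 * 39 = 221.403
BMR = 2115.49 kcal/day

2115.49 kcal/day


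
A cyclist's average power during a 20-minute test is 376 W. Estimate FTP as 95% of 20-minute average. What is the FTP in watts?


FTP = 20-min power * 0.95
= 376 * 0.95
= 357.2 W

357.2 W


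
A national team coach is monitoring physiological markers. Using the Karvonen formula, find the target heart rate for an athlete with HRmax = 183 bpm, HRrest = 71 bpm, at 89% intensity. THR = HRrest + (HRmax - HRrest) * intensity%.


HRR = 183 - 71 = 112
THR = 71 + 112 * 0.89
= 71 + 99.68
= 170.68 bpm

170.68 bpm


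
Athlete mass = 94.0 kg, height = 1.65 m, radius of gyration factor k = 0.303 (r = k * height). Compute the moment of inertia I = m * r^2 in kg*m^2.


r = k * height = 0.303 * 1.65 = 0.49995 m
r^2 = 0.49995^2 = 0.24995
I = 94.0 * 0.24995 = 23.495 kg*m^2

23.495 kg*m^2


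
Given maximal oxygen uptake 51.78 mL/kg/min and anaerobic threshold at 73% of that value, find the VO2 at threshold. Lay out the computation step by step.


Percentage as decimal = 0.73
VO2 at AT = 51.78 * 0.73 = 37.8 mL/kg/min

37.8 mL/kg/min


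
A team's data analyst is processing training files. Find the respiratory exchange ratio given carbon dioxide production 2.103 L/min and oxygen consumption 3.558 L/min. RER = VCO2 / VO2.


VCO2 = 2.103 L/min
VO2 = 3.558 L/min
RER = 2.103 / 3.558 = 0.5911

0.5911


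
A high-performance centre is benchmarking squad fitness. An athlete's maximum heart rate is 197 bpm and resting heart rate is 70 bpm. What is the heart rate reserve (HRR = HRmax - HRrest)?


HRR = HRmax - HRrest
= 197 - 70
= 127 bpm

127 bpm


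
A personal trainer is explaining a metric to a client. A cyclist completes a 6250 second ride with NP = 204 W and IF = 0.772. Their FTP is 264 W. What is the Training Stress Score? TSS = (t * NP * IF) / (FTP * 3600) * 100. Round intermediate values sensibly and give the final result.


t * NP * IF = 6250 * 204 * 0.772 = 984300.0
FTP * 3600 = 950400
TSS = (984300.0 / 950400) * 100 = 103.57

103.57 TSS


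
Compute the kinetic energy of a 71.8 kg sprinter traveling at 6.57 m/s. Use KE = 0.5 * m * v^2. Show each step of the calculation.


Velocity squared = 43.1649
KE = 0.5 * 71.8 * 43.1649 = 1549.62 J

1549.62 J


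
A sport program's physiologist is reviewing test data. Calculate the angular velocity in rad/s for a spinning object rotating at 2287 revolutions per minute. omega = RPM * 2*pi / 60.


omega = RPM * 2*pi / 60
= 2287 * 6.28318531 / 60
= 239.494 rad/s

239.494 rad/s


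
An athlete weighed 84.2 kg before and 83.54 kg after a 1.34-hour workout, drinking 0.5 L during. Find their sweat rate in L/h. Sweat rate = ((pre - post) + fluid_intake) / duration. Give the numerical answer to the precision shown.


Body mass change = 0.66 kg
Total sweat loss = 0.66 + 0.5 = 1.16 L
Rate = 1.16 / 1.34 = 0.866 L/h

0.866 L/h


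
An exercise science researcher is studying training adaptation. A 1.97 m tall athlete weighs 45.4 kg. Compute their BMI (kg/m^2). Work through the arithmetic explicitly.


height^2 = 3.8809 m^2
BMI = 45.4 / 3.8809 = 11.7 kg/m^2

11.7 kg/m^2


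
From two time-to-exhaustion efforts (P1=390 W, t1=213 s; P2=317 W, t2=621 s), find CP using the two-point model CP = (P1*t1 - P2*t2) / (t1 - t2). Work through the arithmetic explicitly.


Work in trial 1 = 83070 J
Work in trial 2 = 196857 J
Delta work = -113787 J
Delta time = -408 s
CP = -113787 / -408 = 278.89 W

278.89 W


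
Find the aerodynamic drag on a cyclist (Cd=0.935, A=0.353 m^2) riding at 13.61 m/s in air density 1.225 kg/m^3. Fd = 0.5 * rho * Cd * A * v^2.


Fd = 0.5 * 1.225 * 0.935 * 0.353 * 13.61^2
= 0.5 * 1.225 * 0.935 * 0.353 * 185.2321
= 37.446 N

37.446 N


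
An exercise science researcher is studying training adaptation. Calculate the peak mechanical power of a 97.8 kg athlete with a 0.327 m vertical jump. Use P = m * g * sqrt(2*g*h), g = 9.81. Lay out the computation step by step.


First, sqrt(2gh) = sqrt(2 * 9.81 * 0.327)
= sqrt(6.41574) = 2.532931 m/s
Power = 97.8 * 9.81 * 2.532931 = 2430.14 W

2430.14 W


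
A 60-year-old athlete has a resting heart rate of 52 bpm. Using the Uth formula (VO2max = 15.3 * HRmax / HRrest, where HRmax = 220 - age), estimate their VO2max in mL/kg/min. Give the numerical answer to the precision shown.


HRmax = 220 - 60 = 160 bpm
Ratio = HRmax / HRrest = 160 / 52 = 3.0769
VO2max = 15.3 * 3.0769 = 47.08 mL/kg/min

47.08 mL/kg/min


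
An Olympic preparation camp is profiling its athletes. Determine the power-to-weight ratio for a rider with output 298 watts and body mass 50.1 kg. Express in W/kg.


P/W = 298 / 50.1 = 5.948 W/kg

5.948 W/kg


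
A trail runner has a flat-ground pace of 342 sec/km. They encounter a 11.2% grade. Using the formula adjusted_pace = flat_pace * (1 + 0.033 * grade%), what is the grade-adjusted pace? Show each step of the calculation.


Grade factor = 1 + 0.033 * 11.2 = 1.3696
Adjusted = 342 * 1.3696 = 468.4 sec/km

468.4 s/km


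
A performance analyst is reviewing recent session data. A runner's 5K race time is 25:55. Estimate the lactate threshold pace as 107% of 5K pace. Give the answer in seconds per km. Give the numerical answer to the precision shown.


Total race time = 25*60 + 55 = 1555 seconds
5K pace = 1555 / 5 = 311.0 sec/km
LT pace = 311.0 * 1.07 = 332.77 sec/km

332.77 s/km


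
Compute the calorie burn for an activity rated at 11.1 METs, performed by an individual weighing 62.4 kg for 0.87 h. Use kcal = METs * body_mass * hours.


Product of METs and mass = 11.1 * 62.4 = 692.64
Total kcal = 692.64 * 0.87 = 602.6 kcal

602.6 kcal


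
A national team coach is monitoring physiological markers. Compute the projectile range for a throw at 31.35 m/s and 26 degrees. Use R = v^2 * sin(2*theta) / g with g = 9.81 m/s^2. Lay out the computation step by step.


Two times the angle = 52 degrees
sin(52) = 0.788011
R = 982.8225 * 0.788011 / 9.81 = 78.947 m

78.947 m


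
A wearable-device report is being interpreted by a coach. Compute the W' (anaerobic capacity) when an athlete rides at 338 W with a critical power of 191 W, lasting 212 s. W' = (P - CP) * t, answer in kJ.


Above-CP power = 147 W
Duration = 212 s
W' = 147 * 212 = 31164 J
Convert: 31164 / 1000 = 31.164 kJ

31.164 kJ


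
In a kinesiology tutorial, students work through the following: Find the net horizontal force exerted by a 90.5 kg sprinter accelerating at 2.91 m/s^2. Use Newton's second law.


Newton's second law: F = m * a
F = 90.5 * 2.91 = 263.36 N

263.36 N


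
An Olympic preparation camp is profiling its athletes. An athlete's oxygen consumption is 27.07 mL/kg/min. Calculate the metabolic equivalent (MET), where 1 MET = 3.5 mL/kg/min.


MET = VO2 / 3.5
= 27.07 / 3.5
= 7.73 METs

7.73 METs


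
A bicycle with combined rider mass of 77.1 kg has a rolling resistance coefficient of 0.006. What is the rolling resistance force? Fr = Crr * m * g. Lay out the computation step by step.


Fr = 0.006 * 77.1 * 9.81
= 0.4626 * 9.81
= 4.538 N

4.538 N


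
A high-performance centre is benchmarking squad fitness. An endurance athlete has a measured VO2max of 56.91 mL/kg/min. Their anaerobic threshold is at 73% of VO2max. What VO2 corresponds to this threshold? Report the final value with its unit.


Anaerobic threshold VO2 = VO2max * 73%
= 56.91 * 0.73
= 41.54 mL/kg/min

41.54 mL/kg/min


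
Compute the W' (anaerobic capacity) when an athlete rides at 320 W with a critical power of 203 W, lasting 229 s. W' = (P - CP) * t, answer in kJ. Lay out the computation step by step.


Above-CP power = 117 W
Duration = 229 s
W' = 117 * 229 = 26793 J
Convert: 26793 / 1000 = 26.793 kJ

26.793 kJ


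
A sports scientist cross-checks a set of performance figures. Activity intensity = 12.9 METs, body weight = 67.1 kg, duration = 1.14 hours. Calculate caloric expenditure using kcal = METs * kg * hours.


kcal = 12.9 * 67.1 * 1.14
= 865.59 * 1.14
= 986.77 kcal

986.77 kcal


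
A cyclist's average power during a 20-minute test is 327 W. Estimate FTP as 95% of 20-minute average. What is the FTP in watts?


FTP = 20-min power * 0.95
= 327 * 0.95
= 310.65 W

310.65 W


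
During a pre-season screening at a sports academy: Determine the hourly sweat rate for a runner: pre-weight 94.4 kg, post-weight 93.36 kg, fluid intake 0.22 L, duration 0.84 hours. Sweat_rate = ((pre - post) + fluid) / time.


Mass lost = 94.4 - 93.36 = 1.04 kg
Add fluid consumed: 1.04 + 0.22 = 1.26 L total sweat
Sweat rate = 1.26 / 0.84 = 1.5 L/h

1.5 L/h


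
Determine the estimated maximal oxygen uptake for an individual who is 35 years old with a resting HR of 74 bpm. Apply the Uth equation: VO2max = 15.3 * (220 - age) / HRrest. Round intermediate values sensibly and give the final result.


HRmax = 220 - 35 = 185
VO2max = 15.3 * (185 / 74)
= 15.3 * 2.5
= 38.25 mL/kg/min

38.25 mL/kg/min


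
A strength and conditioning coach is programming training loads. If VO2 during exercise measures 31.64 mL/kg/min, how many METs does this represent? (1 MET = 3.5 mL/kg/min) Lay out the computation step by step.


METs = VO2 / 3.5 = 31.64 / 3.5 = 9.04

9.04 METs


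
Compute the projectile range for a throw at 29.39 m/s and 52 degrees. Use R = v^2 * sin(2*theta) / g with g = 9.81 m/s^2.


Two times the angle = 104 degrees
sin(104) = 0.970296
R = 863.7721 * 0.970296 / 9.81 = 85.435 m

85.435 m


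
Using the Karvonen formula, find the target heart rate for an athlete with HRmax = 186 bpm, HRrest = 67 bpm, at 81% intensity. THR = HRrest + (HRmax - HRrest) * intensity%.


HRR = 186 - 67 = 119
THR = 67 + 119 * 0.81
= 67 + 96.39
= 163.39 bpm

163.39 bpm


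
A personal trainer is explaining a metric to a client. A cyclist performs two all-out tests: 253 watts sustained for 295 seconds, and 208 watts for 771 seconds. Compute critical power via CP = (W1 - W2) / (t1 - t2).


W1 = P1 * t1 = 253 * 295 = 74635 J
W2 = P2 * t2 = 208 * 771 = 160368 J
CP = (74635 - 160368) / (295 - 771)
= 180.11 W

180.11 W


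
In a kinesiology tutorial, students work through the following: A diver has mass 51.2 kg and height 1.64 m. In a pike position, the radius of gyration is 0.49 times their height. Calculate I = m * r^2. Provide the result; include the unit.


r = 0.49 * 1.64 = 0.8036 m
I = m * r^2 = 51.2 * 0.645773 = 33.064 kg*m^2

33.064 kg*m^2


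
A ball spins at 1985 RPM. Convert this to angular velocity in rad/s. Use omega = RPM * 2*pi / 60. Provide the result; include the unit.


omega = 1985 * 2 * pi / 60
= 1985 * 6.28318531 / 60
= 12472.123 / 60
= 207.869 rad/s

207.869 rad/s


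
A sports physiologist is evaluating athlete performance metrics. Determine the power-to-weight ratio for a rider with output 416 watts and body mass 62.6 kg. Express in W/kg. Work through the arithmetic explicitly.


P/W = 416 / 62.6 = 6.645 W/kg

6.645 W/kg


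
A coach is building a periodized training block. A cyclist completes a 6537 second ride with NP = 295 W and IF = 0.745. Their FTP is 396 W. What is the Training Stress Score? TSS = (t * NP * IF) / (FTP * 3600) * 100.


t * NP * IF = 6537 * 295 * 0.745 = 1436669.175
FTP * 3600 = 1425600
TSS = (1436669.175 / 1425600) * 100 = 100.78

100.78 TSS


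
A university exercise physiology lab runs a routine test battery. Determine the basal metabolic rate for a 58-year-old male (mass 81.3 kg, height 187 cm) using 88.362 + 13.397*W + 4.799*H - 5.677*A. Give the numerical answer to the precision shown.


BMR = 88.362 + 13.397*81.3 + 4.799*187 - 5.677*58
= 1745.69 kcal/day

1745.69 kcal/day


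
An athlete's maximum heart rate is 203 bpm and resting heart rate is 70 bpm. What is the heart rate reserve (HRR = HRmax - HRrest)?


HRR = HRmax - HRrest
= 203 - 70
= 133 bpm

133 bpm


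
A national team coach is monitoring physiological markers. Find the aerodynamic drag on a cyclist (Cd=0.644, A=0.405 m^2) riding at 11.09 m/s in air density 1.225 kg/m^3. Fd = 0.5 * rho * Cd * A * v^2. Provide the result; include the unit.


Fd = 0.5 * 1.225 * 0.644 * 0.405 * 11.09^2
= 0.5 * 1.225 * 0.644 * 0.405 * 122.9881
= 19.648 N

19.648 N


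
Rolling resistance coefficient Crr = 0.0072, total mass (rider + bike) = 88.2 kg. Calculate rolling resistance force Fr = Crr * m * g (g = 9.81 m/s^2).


Fr = Crr * m * g
= 0.0072 * 88.2 * 9.81
= 6.23 N

6.23 N


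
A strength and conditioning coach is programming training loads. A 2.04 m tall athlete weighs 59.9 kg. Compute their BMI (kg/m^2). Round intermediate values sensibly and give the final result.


height^2 = 4.1616 m^2
BMI = 59.9 / 4.1616 = 14.39 kg/m^2

14.39 kg/m^2


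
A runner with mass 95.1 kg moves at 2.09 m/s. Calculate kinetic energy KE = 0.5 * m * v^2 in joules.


v^2 = 2.09^2 = 4.3681
KE = 0.5 * 95.1 * 4.3681
= 207.7 J

207.7 J


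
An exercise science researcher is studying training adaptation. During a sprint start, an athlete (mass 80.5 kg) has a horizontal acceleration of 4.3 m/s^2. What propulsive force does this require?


Propulsive force = mass * acceleration
= 80.5 kg * 4.3 m/s^2
= 346.15 N

346.15 N


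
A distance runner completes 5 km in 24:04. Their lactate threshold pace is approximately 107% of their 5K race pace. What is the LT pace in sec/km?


Convert to seconds: 24 min 4 s = 1444 s
Pace per km = 1444 / 5 = 288.8 s/km
LT pace = 288.8 * 1.07 = 309.02 s/km

309.02 s/km


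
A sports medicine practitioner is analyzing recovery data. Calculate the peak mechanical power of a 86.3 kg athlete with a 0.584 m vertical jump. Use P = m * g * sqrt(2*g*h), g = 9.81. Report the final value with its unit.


First, sqrt(2gh) = sqrt(2 * 9.81 * 0.584)
= sqrt(11.45808) = 3.384979 m/s
Power = 86.3 * 9.81 * 3.384979 = 2865.73 W

2865.73 W


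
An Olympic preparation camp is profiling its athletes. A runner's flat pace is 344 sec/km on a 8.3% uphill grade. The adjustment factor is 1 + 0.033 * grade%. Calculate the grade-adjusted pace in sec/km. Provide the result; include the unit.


Factor = 1 + 0.033 * 8.3 = 1.2739
Adjusted pace = 344 * 1.2739
= 438.22 sec/km

438.22 s/km


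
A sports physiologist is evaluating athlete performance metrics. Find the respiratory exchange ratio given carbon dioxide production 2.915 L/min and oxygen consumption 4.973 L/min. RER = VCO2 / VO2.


VCO2 = 2.915 L/min
VO2 = 4.973 L/min
RER = 2.915 / 4.973 = 0.5862

0.5862


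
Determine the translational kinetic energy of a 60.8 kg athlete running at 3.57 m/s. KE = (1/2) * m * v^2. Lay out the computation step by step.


KE = 0.5 * m * v^2
= 0.5 * 60.8 * 3.57^2
= 0.5 * 60.8 * 12.7449
= 387.44 J

387.44 J


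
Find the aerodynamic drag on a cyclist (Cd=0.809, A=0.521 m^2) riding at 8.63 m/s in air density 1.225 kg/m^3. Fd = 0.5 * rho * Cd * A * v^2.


Fd = 0.5 * 1.225 * 0.809 * 0.521 * 8.63^2
= 0.5 * 1.225 * 0.809 * 0.521 * 74.4769
= 19.227 N

19.227 N


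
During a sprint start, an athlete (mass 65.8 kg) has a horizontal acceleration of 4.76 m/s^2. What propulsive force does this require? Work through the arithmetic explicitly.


Propulsive force = mass * acceleration
= 65.8 kg * 4.76 m/s^2
= 313.21 N

313.21 N


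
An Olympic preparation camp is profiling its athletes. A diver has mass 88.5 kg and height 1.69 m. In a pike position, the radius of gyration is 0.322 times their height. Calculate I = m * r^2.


r = 0.322 * 1.69 = 0.54418 m
I = m * r^2 = 88.5 * 0.296132 = 26.208 kg*m^2

26.208 kg*m^2


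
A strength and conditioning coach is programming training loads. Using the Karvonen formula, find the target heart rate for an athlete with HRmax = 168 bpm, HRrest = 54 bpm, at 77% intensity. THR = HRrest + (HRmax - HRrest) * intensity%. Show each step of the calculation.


HRR = 168 - 54 = 114
THR = 54 + 114 * 0.77
= 54 + 87.78
= 141.78 bpm

141.78 bpm


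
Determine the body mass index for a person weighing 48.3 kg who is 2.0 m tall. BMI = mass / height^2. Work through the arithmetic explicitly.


BMI = mass / height^2
= 48.3 / 2.0^2
= 48.3 / 4.0
= 12.08 kg/m^2

12.08 kg/m^2


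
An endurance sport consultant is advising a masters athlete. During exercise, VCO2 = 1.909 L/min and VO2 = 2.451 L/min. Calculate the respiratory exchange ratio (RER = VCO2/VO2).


RER = VCO2 / VO2
= 1.909 / 2.451
= 0.7789

0.7789


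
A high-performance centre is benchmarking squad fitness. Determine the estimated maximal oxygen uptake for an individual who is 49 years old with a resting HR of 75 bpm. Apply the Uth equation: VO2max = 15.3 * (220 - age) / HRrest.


HRmax = 220 - 49 = 171
VO2max = 15.3 * (171 / 75)
= 15.3 * 2.28
= 34.88 mL/kg/min

34.88 mL/kg/min


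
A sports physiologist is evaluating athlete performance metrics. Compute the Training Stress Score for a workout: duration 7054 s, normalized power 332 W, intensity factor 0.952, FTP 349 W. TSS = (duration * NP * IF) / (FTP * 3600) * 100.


Product = 7054 * 332 * 0.952 = 2229515.456
Base = 349 * 3600 = 1256400
TSS = 2229515.456 / 1256400 * 100 = 177.45

177.45 TSS


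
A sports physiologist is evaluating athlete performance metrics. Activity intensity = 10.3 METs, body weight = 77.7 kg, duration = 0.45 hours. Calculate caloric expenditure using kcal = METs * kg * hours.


kcal = 10.3 * 77.7 * 0.45
= 800.31 * 0.45
= 360.14 kcal

360.14 kcal


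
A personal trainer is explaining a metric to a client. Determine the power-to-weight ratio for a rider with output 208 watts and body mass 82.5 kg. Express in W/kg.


P/W = 208 / 82.5 = 2.521 W/kg

2.521 W/kg


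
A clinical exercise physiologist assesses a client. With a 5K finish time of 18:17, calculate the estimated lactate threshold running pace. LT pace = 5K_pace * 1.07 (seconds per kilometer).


Race duration = 1097 s for 5 km
Average pace = 1097 / 5 = 219.4 s/km
LT pace = 219.4 * 1.07
= 234.76 s/km

234.76 s/km


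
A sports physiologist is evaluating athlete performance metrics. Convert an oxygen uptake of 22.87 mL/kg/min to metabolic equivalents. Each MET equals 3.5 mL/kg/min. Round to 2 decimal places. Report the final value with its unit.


One MET = 3.5 mL/kg/min
Number of METs = 22.87 / 3.5
= 6.53 METs

6.53 METs


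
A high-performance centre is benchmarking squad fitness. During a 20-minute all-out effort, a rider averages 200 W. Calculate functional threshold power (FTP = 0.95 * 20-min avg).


FTP = 0.95 * 200
= 190.0 W

190.0 W


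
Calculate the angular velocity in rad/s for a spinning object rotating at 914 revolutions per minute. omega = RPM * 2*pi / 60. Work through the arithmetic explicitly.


omega = RPM * 2*pi / 60
= 914 * 6.28318531 / 60
= 95.714 rad/s

95.714 rad/s


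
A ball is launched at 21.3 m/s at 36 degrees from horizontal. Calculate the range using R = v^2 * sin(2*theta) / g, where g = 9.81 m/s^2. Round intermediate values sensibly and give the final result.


sin(2 * 36) = sin(72) = 0.951057
v^2 = 21.3^2 = 453.69
R = 453.69 * 0.951057 / 9.81
= 43.984 m

43.984 m


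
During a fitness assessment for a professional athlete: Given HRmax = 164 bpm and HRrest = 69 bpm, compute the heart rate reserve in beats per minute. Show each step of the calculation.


Heart rate reserve = maximum HR minus resting HR
HRR = 164 - 69 = 95 bpm

95 bpm


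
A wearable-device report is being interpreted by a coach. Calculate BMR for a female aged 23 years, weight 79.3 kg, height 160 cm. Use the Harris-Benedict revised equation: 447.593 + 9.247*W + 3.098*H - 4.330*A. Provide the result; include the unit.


Substituting values:
W term = 9.247 * 79.3 = 733.2871
H term = 3.098 * 160 = 495.68
A term = 4.330 * 23 = 99.59
BMR = 1576.97 kcal/day

1576.97 kcal/day


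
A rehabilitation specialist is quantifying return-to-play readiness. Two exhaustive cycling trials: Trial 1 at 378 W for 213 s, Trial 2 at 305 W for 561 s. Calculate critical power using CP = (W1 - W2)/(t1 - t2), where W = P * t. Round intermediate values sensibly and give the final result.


W1 = 378 * 213 = 80514 J
W2 = 305 * 561 = 171105 J
CP = (80514 - 171105) / (213 - 561)
= -90591 / -348
= 260.32 W

260.32 W


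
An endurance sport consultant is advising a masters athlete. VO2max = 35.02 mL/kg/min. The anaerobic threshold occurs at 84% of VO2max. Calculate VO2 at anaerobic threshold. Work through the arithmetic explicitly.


AT fraction = 84 / 100 = 0.84
AT VO2 = 35.02 * 0.84
= 29.42 mL/kg/min

29.42 mL/kg/min


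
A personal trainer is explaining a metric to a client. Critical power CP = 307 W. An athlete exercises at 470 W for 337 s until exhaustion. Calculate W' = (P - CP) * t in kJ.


P - CP = 470 - 307 = 163 W
W' = 163 * 337 = 54931 J
= 54931 / 1000 = 54.931 kJ

54.931 kJ


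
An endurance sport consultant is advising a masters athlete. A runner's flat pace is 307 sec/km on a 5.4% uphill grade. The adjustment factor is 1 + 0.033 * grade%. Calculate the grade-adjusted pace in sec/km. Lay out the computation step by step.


Factor = 1 + 0.033 * 5.4 = 1.1782
Adjusted pace = 307 * 1.1782
= 361.71 sec/km

361.71 s/km


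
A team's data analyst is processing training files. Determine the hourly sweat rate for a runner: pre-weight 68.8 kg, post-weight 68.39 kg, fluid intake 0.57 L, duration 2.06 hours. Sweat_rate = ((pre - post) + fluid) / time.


Mass lost = 68.8 - 68.39 = 0.41 kg
Add fluid consumed: 0.41 + 0.57 = 0.98 L total sweat
Sweat rate = 0.98 / 2.06 = 0.476 L/h

0.476 L/h


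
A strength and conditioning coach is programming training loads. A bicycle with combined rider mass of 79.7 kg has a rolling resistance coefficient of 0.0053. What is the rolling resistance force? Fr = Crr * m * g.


Fr = 0.0053 * 79.7 * 9.81
= 0.42241 * 9.81
= 4.144 N

4.144 N


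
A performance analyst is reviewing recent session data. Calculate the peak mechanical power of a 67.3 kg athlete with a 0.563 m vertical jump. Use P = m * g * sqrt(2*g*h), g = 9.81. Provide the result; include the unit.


First, sqrt(2gh) = sqrt(2 * 9.81 * 0.563)
= sqrt(11.04606) = 3.323561 m/s
Power = 67.3 * 9.81 * 3.323561 = 2194.26 W

2194.26 W


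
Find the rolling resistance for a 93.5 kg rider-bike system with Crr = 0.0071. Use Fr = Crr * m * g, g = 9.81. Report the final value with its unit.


m * g = 93.5 * 9.81 = 917.235 N
Fr = 0.0071 * 917.235 = 6.512 N

6.512 N


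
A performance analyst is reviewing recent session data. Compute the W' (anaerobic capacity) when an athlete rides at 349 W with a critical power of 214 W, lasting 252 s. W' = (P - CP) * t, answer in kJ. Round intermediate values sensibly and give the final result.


Above-CP power = 135 W
Duration = 252 s
W' = 135 * 252 = 34020 J
Convert: 34020 / 1000 = 34.02 kJ

34.02 kJ


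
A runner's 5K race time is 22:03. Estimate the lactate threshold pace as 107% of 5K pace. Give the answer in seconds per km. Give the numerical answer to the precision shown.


Total race time = 22*60 + 3 = 1323 seconds
5K pace = 1323 / 5 = 264.6 sec/km
LT pace = 264.6 * 1.07 = 283.12 sec/km

283.12 s/km


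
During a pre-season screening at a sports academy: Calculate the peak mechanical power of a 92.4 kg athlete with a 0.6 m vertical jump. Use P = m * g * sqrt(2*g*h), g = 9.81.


First, sqrt(2gh) = sqrt(2 * 9.81 * 0.6)
= sqrt(11.772) = 3.431035 m/s
Power = 92.4 * 9.81 * 3.431035 = 3110.04 W

3110.04 W


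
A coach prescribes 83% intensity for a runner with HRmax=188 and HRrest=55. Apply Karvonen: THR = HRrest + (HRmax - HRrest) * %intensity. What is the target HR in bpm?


Heart rate reserve = 188 - 55 = 133
Intensity fraction = 83 / 100 = 0.83
THR = 55 + 133 * 0.83 = 165.39 bpm

165.39 bpm


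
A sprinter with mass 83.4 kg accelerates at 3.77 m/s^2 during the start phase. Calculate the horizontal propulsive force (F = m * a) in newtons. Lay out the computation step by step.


F = m * a
= 83.4 * 3.77
= 314.42 N

314.42 N


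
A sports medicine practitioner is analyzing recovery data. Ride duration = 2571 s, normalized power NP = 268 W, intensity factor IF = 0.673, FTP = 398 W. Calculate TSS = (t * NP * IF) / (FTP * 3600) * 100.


Numerator = 2571 * 268 * 0.673 = 463715.844
Denominator = 398 * 3600 = 1432800
TSS = 463715.844 / 1432800 * 100
= 32.36

32.36 TSS


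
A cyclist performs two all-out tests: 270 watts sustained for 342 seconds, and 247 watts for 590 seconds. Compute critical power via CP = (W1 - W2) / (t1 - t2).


W1 = P1 * t1 = 270 * 342 = 92340 J
W2 = P2 * t2 = 247 * 590 = 145730 J
CP = (92340 - 145730) / (342 - 590)
= 215.28 W

215.28 W


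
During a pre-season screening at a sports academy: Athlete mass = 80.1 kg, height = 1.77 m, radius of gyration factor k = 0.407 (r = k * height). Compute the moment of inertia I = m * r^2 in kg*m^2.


r = k * height = 0.407 * 1.77 = 0.72039 m
r^2 = 0.72039^2 = 0.518962
I = 80.1 * 0.518962 = 41.569 kg*m^2

41.569 kg*m^2


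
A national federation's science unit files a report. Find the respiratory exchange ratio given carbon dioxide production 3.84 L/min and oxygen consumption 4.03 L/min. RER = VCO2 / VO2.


VCO2 = 3.84 L/min
VO2 = 4.03 L/min
RER = 3.84 / 4.03 = 0.9529

0.9529


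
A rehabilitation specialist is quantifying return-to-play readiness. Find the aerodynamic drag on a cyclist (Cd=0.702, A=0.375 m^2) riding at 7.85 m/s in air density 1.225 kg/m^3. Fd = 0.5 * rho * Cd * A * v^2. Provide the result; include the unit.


Fd = 0.5 * 1.225 * 0.702 * 0.375 * 7.85^2
= 0.5 * 1.225 * 0.702 * 0.375 * 61.6225
= 9.936 N

9.936 N


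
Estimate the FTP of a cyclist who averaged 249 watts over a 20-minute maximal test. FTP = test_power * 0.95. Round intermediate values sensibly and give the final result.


FTP = 249 * 0.95 = 236.55 W

236.55 W


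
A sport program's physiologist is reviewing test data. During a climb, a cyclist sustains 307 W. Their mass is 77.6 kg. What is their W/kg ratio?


Power-to-weight = 307 W / 77.6 kg
= 3.956 W/kg

3.956 W/kg


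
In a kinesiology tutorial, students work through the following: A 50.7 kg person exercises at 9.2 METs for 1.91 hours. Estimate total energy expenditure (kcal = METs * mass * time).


Energy = METs * mass(kg) * time(h)
= 9.2 * 50.7 * 1.91
= 890.9 kcal

890.9 kcal


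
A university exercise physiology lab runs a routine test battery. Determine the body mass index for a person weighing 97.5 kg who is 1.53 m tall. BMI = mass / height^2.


BMI = mass / height^2
= 97.5 / 1.53^2
= 97.5 / 2.3409
= 41.65 kg/m^2

41.65 kg/m^2


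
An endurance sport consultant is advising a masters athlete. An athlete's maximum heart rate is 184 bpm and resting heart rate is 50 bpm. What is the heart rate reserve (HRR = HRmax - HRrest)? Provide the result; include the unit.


HRR = HRmax - HRrest
= 184 - 50
= 134 bpm

134 bpm


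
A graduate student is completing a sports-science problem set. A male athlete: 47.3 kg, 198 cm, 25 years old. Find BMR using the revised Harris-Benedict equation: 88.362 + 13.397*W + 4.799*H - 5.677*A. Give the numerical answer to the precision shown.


Intercept = 88.362
Weight contribution = 13.397 * 47.3 = 633.6781
Height contribution = 4.799 * 198 = 950.202
Age contribution = 5.677 * 25 = 141.925
BMR = 88.362 + 633.6781 + 950.202 - 141.925
= 1530.32 kcal/day

1530.32 kcal/day


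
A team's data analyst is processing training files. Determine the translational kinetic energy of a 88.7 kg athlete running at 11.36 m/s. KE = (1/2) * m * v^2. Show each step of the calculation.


KE = 0.5 * m * v^2
= 0.5 * 88.7 * 11.36^2
= 0.5 * 88.7 * 129.0496
= 5723.35 J

5723.35 J


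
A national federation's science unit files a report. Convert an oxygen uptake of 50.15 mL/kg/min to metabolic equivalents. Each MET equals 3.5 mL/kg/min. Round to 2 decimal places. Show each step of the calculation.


One MET = 3.5 mL/kg/min
Number of METs = 50.15 / 3.5
= 14.33 METs

14.33 METs


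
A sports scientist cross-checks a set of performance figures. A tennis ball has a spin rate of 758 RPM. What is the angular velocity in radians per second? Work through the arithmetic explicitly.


Convert RPM to rad/s: multiply by 2*pi and divide by 60
omega = 758 * 2 * pi / 60
= 79.378 rad/s

79.378 rad/s


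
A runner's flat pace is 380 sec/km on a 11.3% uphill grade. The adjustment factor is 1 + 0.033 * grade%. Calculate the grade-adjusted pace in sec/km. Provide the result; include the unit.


Factor = 1 + 0.033 * 11.3 = 1.3729
Adjusted pace = 380 * 1.3729
= 521.7 sec/km

521.7 s/km


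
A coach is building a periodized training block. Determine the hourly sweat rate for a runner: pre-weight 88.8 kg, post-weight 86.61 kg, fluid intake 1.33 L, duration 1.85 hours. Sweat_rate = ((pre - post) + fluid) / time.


Mass lost = 88.8 - 86.61 = 2.19 kg
Add fluid consumed: 2.19 + 1.33 = 3.52 L total sweat
Sweat rate = 3.52 / 1.85 = 1.903 L/h

1.903 L/h


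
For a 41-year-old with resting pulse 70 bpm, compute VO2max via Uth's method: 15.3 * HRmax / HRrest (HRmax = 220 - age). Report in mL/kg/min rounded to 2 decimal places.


Step 1: HRmax = 220 - 41 = 179 bpm
Step 2: Ratio = 179 / 70 = 2.5571
Step 3: VO2max = 15.3 * 2.5571 = 39.12 mL/kg/min

39.12 mL/kg/min


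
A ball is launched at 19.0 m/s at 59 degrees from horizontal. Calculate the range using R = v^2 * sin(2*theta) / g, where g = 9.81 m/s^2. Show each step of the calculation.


sin(2 * 59) = sin(118) = 0.882948
v^2 = 19.0^2 = 361.0
R = 361.0 * 0.882948 / 9.81
= 32.492 m

32.492 m


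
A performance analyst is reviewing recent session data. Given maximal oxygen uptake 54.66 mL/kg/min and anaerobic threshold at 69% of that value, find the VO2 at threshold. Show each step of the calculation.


Percentage as decimal = 0.69
VO2 at AT = 54.66 * 0.69 = 37.72 mL/kg/min

37.72 mL/kg/min


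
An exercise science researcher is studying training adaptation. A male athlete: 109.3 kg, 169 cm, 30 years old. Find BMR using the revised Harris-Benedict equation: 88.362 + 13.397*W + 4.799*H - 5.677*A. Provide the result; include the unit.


Intercept = 88.362
Weight contribution = 13.397 * 109.3 = 1464.2921
Height contribution = 4.799 * 169 = 811.031
Age contribution = 5.677 * 30 = 170.31
BMR = 88.362 + 1464.2921 + 811.031 - 170.31
= 2193.38 kcal/day

2193.38 kcal/day


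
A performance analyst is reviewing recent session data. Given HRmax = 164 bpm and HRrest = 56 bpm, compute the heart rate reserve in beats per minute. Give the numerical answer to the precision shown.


Heart rate reserve = maximum HR minus resting HR
HRR = 164 - 56 = 108 bpm

108 bpm


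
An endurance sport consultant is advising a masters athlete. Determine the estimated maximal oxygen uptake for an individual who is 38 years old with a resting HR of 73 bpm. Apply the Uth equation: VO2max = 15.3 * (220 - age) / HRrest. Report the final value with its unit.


HRmax = 220 - 38 = 182
VO2max = 15.3 * (182 / 73)
= 15.3 * 2.4932
= 38.15 mL/kg/min

38.15 mL/kg/min


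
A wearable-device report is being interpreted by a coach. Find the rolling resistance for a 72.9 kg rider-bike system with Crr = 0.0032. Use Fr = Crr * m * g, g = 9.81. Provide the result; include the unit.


m * g = 72.9 * 9.81 = 715.149 N
Fr = 0.0032 * 715.149 = 2.288 N

2.288 N


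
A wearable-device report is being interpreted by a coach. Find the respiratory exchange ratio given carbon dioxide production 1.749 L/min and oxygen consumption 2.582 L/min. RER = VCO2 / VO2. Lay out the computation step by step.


VCO2 = 1.749 L/min
VO2 = 2.582 L/min
RER = 1.749 / 2.582 = 0.6774

0.6774


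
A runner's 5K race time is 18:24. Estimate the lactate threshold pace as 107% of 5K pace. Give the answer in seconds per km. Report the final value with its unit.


Total race time = 18*60 + 24 = 1104 seconds
5K pace = 1104 / 5 = 220.8 sec/km
LT pace = 220.8 * 1.07 = 236.26 sec/km

236.26 s/km


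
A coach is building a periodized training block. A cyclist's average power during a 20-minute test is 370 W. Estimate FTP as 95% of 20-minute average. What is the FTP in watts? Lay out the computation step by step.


FTP = 20-min power * 0.95
= 370 * 0.95
= 351.5 W

351.5 W


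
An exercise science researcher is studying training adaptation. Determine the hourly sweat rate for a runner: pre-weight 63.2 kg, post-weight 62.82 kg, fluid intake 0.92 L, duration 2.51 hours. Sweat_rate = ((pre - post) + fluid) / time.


Mass lost = 63.2 - 62.82 = 0.38 kg
Add fluid consumed: 0.38 + 0.92 = 1.3 L total sweat
Sweat rate = 1.3 / 2.51 = 0.518 L/h

0.518 L/h


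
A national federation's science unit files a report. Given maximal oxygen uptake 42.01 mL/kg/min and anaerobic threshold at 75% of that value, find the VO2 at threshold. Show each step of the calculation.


Percentage as decimal = 0.75
VO2 at AT = 42.01 * 0.75 = 31.51 mL/kg/min

31.51 mL/kg/min


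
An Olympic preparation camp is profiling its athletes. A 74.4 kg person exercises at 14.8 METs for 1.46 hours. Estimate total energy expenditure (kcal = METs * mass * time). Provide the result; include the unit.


Energy = METs * mass(kg) * time(h)
= 14.8 * 74.4 * 1.46
= 1607.64 kcal

1607.64 kcal


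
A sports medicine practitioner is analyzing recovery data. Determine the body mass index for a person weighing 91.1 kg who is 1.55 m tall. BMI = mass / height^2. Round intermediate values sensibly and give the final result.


BMI = mass / height^2
= 91.1 / 1.55^2
= 91.1 / 2.4025
= 37.92 kg/m^2

37.92 kg/m^2


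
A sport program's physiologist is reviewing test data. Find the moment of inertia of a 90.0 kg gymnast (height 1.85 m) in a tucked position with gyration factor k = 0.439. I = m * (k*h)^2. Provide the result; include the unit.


Radius of gyration = 0.439 * 1.85 = 0.81215 m
I = 90.0 * 0.81215^2
= 90.0 * 0.659588
= 59.363 kg*m^2

59.363 kg*m^2


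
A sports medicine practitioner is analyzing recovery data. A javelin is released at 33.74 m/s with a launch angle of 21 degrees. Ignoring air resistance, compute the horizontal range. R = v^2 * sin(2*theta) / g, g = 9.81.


Launch speed squared = 1138.3876
sin(2 * 21 deg) = 0.669131
Range = 1138.3876 * 0.669131 / 9.81
= 77.648 m

77.648 m


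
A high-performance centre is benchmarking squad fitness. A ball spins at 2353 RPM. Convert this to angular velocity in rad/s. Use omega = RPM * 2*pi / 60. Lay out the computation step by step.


omega = 2353 * 2 * pi / 60
= 2353 * 6.28318531 / 60
= 14784.335 / 60
= 246.406 rad/s

246.406 rad/s


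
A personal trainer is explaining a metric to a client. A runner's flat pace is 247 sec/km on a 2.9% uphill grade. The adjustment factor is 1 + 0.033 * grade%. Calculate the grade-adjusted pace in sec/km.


Factor = 1 + 0.033 * 2.9 = 1.0957
Adjusted pace = 247 * 1.0957
= 270.64 sec/km

270.64 s/km


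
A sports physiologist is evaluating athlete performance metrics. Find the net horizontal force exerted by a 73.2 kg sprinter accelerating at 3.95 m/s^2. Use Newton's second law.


Newton's second law: F = m * a
F = 73.2 * 3.95 = 289.14 N

289.14 N


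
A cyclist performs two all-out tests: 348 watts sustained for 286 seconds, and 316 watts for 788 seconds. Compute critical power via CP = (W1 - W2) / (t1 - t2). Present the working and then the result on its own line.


W1 = P1 * t1 = 348 * 286 = 99528 J
W2 = P2 * t2 = 316 * 788 = 249008 J
CP = (99528 - 249008) / (286 - 788)
= 297.77 W

297.77 W


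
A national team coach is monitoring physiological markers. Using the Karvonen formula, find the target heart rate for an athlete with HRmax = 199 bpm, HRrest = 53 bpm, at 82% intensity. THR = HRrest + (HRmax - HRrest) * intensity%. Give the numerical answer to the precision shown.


HRR = 199 - 53 = 146
THR = 53 + 146 * 0.82
= 53 + 119.72
= 172.72 bpm

172.72 bpm


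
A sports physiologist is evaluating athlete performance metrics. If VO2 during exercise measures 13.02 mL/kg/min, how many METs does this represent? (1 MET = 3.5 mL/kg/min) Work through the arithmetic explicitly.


METs = VO2 / 3.5 = 13.02 / 3.5 = 3.72

3.72 METs


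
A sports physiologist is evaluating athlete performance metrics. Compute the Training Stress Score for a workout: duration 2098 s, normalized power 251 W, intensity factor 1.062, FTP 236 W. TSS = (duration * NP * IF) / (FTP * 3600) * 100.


Product = 2098 * 251 * 1.062 = 559247.076
Base = 236 * 3600 = 849600
TSS = 559247.076 / 849600 * 100 = 65.82

65.82 TSS


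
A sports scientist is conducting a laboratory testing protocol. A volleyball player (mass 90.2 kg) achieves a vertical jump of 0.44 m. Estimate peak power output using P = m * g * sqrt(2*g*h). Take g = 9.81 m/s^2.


2 * g * h = 2 * 9.81 * 0.44 = 8.6328
sqrt(8.6328) = 2.938163 m/s
P = 90.2 * 9.81 * 2.938163 = 2599.87 W

2599.87 W
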